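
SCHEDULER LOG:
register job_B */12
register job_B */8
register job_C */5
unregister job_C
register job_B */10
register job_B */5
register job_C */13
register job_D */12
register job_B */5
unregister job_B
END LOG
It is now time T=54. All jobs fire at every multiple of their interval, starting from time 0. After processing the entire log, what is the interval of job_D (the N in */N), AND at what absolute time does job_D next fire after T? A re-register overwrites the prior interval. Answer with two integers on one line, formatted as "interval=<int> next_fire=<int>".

Answer: interval=12 next_fire=60

Derivation:
Op 1: register job_B */12 -> active={job_B:*/12}
Op 2: register job_B */8 -> active={job_B:*/8}
Op 3: register job_C */5 -> active={job_B:*/8, job_C:*/5}
Op 4: unregister job_C -> active={job_B:*/8}
Op 5: register job_B */10 -> active={job_B:*/10}
Op 6: register job_B */5 -> active={job_B:*/5}
Op 7: register job_C */13 -> active={job_B:*/5, job_C:*/13}
Op 8: register job_D */12 -> active={job_B:*/5, job_C:*/13, job_D:*/12}
Op 9: register job_B */5 -> active={job_B:*/5, job_C:*/13, job_D:*/12}
Op 10: unregister job_B -> active={job_C:*/13, job_D:*/12}
Final interval of job_D = 12
Next fire of job_D after T=54: (54//12+1)*12 = 60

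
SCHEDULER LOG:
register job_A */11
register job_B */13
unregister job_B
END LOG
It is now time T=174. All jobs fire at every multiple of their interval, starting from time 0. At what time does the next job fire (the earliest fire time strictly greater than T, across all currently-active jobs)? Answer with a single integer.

Answer: 176

Derivation:
Op 1: register job_A */11 -> active={job_A:*/11}
Op 2: register job_B */13 -> active={job_A:*/11, job_B:*/13}
Op 3: unregister job_B -> active={job_A:*/11}
  job_A: interval 11, next fire after T=174 is 176
Earliest fire time = 176 (job job_A)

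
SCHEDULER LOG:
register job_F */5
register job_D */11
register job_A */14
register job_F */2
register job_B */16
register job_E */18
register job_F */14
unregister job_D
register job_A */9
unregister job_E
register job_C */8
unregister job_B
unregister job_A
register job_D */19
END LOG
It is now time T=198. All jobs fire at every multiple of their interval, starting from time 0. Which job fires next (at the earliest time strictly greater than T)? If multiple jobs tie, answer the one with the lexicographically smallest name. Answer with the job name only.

Op 1: register job_F */5 -> active={job_F:*/5}
Op 2: register job_D */11 -> active={job_D:*/11, job_F:*/5}
Op 3: register job_A */14 -> active={job_A:*/14, job_D:*/11, job_F:*/5}
Op 4: register job_F */2 -> active={job_A:*/14, job_D:*/11, job_F:*/2}
Op 5: register job_B */16 -> active={job_A:*/14, job_B:*/16, job_D:*/11, job_F:*/2}
Op 6: register job_E */18 -> active={job_A:*/14, job_B:*/16, job_D:*/11, job_E:*/18, job_F:*/2}
Op 7: register job_F */14 -> active={job_A:*/14, job_B:*/16, job_D:*/11, job_E:*/18, job_F:*/14}
Op 8: unregister job_D -> active={job_A:*/14, job_B:*/16, job_E:*/18, job_F:*/14}
Op 9: register job_A */9 -> active={job_A:*/9, job_B:*/16, job_E:*/18, job_F:*/14}
Op 10: unregister job_E -> active={job_A:*/9, job_B:*/16, job_F:*/14}
Op 11: register job_C */8 -> active={job_A:*/9, job_B:*/16, job_C:*/8, job_F:*/14}
Op 12: unregister job_B -> active={job_A:*/9, job_C:*/8, job_F:*/14}
Op 13: unregister job_A -> active={job_C:*/8, job_F:*/14}
Op 14: register job_D */19 -> active={job_C:*/8, job_D:*/19, job_F:*/14}
  job_C: interval 8, next fire after T=198 is 200
  job_D: interval 19, next fire after T=198 is 209
  job_F: interval 14, next fire after T=198 is 210
Earliest = 200, winner (lex tiebreak) = job_C

Answer: job_C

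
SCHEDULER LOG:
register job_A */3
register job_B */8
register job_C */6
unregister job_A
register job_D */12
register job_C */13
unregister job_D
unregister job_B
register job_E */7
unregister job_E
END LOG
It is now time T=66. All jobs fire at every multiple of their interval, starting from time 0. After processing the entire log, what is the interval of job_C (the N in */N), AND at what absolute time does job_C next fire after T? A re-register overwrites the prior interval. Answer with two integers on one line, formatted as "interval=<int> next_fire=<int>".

Answer: interval=13 next_fire=78

Derivation:
Op 1: register job_A */3 -> active={job_A:*/3}
Op 2: register job_B */8 -> active={job_A:*/3, job_B:*/8}
Op 3: register job_C */6 -> active={job_A:*/3, job_B:*/8, job_C:*/6}
Op 4: unregister job_A -> active={job_B:*/8, job_C:*/6}
Op 5: register job_D */12 -> active={job_B:*/8, job_C:*/6, job_D:*/12}
Op 6: register job_C */13 -> active={job_B:*/8, job_C:*/13, job_D:*/12}
Op 7: unregister job_D -> active={job_B:*/8, job_C:*/13}
Op 8: unregister job_B -> active={job_C:*/13}
Op 9: register job_E */7 -> active={job_C:*/13, job_E:*/7}
Op 10: unregister job_E -> active={job_C:*/13}
Final interval of job_C = 13
Next fire of job_C after T=66: (66//13+1)*13 = 78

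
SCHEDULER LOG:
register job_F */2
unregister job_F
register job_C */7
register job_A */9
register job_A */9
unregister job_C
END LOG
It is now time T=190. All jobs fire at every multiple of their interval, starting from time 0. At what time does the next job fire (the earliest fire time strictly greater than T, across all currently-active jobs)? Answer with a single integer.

Answer: 198

Derivation:
Op 1: register job_F */2 -> active={job_F:*/2}
Op 2: unregister job_F -> active={}
Op 3: register job_C */7 -> active={job_C:*/7}
Op 4: register job_A */9 -> active={job_A:*/9, job_C:*/7}
Op 5: register job_A */9 -> active={job_A:*/9, job_C:*/7}
Op 6: unregister job_C -> active={job_A:*/9}
  job_A: interval 9, next fire after T=190 is 198
Earliest fire time = 198 (job job_A)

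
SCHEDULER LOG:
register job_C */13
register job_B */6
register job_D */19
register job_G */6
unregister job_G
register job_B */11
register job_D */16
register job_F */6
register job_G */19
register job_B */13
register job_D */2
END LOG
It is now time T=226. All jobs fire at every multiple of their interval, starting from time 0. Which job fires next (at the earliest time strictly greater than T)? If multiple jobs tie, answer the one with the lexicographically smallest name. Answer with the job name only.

Op 1: register job_C */13 -> active={job_C:*/13}
Op 2: register job_B */6 -> active={job_B:*/6, job_C:*/13}
Op 3: register job_D */19 -> active={job_B:*/6, job_C:*/13, job_D:*/19}
Op 4: register job_G */6 -> active={job_B:*/6, job_C:*/13, job_D:*/19, job_G:*/6}
Op 5: unregister job_G -> active={job_B:*/6, job_C:*/13, job_D:*/19}
Op 6: register job_B */11 -> active={job_B:*/11, job_C:*/13, job_D:*/19}
Op 7: register job_D */16 -> active={job_B:*/11, job_C:*/13, job_D:*/16}
Op 8: register job_F */6 -> active={job_B:*/11, job_C:*/13, job_D:*/16, job_F:*/6}
Op 9: register job_G */19 -> active={job_B:*/11, job_C:*/13, job_D:*/16, job_F:*/6, job_G:*/19}
Op 10: register job_B */13 -> active={job_B:*/13, job_C:*/13, job_D:*/16, job_F:*/6, job_G:*/19}
Op 11: register job_D */2 -> active={job_B:*/13, job_C:*/13, job_D:*/2, job_F:*/6, job_G:*/19}
  job_B: interval 13, next fire after T=226 is 234
  job_C: interval 13, next fire after T=226 is 234
  job_D: interval 2, next fire after T=226 is 228
  job_F: interval 6, next fire after T=226 is 228
  job_G: interval 19, next fire after T=226 is 228
Earliest = 228, winner (lex tiebreak) = job_D

Answer: job_D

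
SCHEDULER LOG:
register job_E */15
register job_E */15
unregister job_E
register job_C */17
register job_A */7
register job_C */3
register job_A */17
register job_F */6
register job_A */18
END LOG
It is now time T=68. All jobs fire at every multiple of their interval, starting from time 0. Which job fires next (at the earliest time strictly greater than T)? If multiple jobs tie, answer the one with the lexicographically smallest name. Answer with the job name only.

Op 1: register job_E */15 -> active={job_E:*/15}
Op 2: register job_E */15 -> active={job_E:*/15}
Op 3: unregister job_E -> active={}
Op 4: register job_C */17 -> active={job_C:*/17}
Op 5: register job_A */7 -> active={job_A:*/7, job_C:*/17}
Op 6: register job_C */3 -> active={job_A:*/7, job_C:*/3}
Op 7: register job_A */17 -> active={job_A:*/17, job_C:*/3}
Op 8: register job_F */6 -> active={job_A:*/17, job_C:*/3, job_F:*/6}
Op 9: register job_A */18 -> active={job_A:*/18, job_C:*/3, job_F:*/6}
  job_A: interval 18, next fire after T=68 is 72
  job_C: interval 3, next fire after T=68 is 69
  job_F: interval 6, next fire after T=68 is 72
Earliest = 69, winner (lex tiebreak) = job_C

Answer: job_C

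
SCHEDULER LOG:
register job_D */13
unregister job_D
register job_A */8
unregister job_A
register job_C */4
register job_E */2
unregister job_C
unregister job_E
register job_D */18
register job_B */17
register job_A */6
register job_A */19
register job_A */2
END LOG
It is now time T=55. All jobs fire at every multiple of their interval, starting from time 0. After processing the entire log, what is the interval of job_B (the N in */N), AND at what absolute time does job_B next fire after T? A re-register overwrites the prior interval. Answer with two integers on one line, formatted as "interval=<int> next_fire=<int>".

Op 1: register job_D */13 -> active={job_D:*/13}
Op 2: unregister job_D -> active={}
Op 3: register job_A */8 -> active={job_A:*/8}
Op 4: unregister job_A -> active={}
Op 5: register job_C */4 -> active={job_C:*/4}
Op 6: register job_E */2 -> active={job_C:*/4, job_E:*/2}
Op 7: unregister job_C -> active={job_E:*/2}
Op 8: unregister job_E -> active={}
Op 9: register job_D */18 -> active={job_D:*/18}
Op 10: register job_B */17 -> active={job_B:*/17, job_D:*/18}
Op 11: register job_A */6 -> active={job_A:*/6, job_B:*/17, job_D:*/18}
Op 12: register job_A */19 -> active={job_A:*/19, job_B:*/17, job_D:*/18}
Op 13: register job_A */2 -> active={job_A:*/2, job_B:*/17, job_D:*/18}
Final interval of job_B = 17
Next fire of job_B after T=55: (55//17+1)*17 = 68

Answer: interval=17 next_fire=68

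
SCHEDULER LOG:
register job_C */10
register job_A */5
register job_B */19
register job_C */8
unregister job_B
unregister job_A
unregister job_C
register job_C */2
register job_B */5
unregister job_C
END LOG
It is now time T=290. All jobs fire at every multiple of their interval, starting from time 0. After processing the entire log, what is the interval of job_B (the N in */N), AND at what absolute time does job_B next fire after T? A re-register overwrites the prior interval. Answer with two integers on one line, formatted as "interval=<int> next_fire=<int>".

Op 1: register job_C */10 -> active={job_C:*/10}
Op 2: register job_A */5 -> active={job_A:*/5, job_C:*/10}
Op 3: register job_B */19 -> active={job_A:*/5, job_B:*/19, job_C:*/10}
Op 4: register job_C */8 -> active={job_A:*/5, job_B:*/19, job_C:*/8}
Op 5: unregister job_B -> active={job_A:*/5, job_C:*/8}
Op 6: unregister job_A -> active={job_C:*/8}
Op 7: unregister job_C -> active={}
Op 8: register job_C */2 -> active={job_C:*/2}
Op 9: register job_B */5 -> active={job_B:*/5, job_C:*/2}
Op 10: unregister job_C -> active={job_B:*/5}
Final interval of job_B = 5
Next fire of job_B after T=290: (290//5+1)*5 = 295

Answer: interval=5 next_fire=295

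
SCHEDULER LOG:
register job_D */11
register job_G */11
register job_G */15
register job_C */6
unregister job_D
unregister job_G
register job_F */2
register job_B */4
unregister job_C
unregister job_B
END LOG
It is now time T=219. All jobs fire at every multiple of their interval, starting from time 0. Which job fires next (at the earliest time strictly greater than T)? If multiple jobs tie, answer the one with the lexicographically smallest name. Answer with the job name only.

Answer: job_F

Derivation:
Op 1: register job_D */11 -> active={job_D:*/11}
Op 2: register job_G */11 -> active={job_D:*/11, job_G:*/11}
Op 3: register job_G */15 -> active={job_D:*/11, job_G:*/15}
Op 4: register job_C */6 -> active={job_C:*/6, job_D:*/11, job_G:*/15}
Op 5: unregister job_D -> active={job_C:*/6, job_G:*/15}
Op 6: unregister job_G -> active={job_C:*/6}
Op 7: register job_F */2 -> active={job_C:*/6, job_F:*/2}
Op 8: register job_B */4 -> active={job_B:*/4, job_C:*/6, job_F:*/2}
Op 9: unregister job_C -> active={job_B:*/4, job_F:*/2}
Op 10: unregister job_B -> active={job_F:*/2}
  job_F: interval 2, next fire after T=219 is 220
Earliest = 220, winner (lex tiebreak) = job_F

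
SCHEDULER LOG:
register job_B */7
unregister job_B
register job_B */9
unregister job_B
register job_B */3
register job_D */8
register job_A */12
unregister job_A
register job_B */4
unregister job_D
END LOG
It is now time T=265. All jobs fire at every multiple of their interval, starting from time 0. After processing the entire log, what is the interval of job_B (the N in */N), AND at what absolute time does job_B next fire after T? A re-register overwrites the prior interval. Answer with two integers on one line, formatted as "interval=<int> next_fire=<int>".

Op 1: register job_B */7 -> active={job_B:*/7}
Op 2: unregister job_B -> active={}
Op 3: register job_B */9 -> active={job_B:*/9}
Op 4: unregister job_B -> active={}
Op 5: register job_B */3 -> active={job_B:*/3}
Op 6: register job_D */8 -> active={job_B:*/3, job_D:*/8}
Op 7: register job_A */12 -> active={job_A:*/12, job_B:*/3, job_D:*/8}
Op 8: unregister job_A -> active={job_B:*/3, job_D:*/8}
Op 9: register job_B */4 -> active={job_B:*/4, job_D:*/8}
Op 10: unregister job_D -> active={job_B:*/4}
Final interval of job_B = 4
Next fire of job_B after T=265: (265//4+1)*4 = 268

Answer: interval=4 next_fire=268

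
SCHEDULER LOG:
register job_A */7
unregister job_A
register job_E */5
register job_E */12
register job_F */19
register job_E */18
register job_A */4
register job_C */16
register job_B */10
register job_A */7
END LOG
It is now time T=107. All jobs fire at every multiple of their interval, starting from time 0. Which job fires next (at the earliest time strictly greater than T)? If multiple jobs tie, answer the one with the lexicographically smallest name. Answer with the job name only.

Answer: job_E

Derivation:
Op 1: register job_A */7 -> active={job_A:*/7}
Op 2: unregister job_A -> active={}
Op 3: register job_E */5 -> active={job_E:*/5}
Op 4: register job_E */12 -> active={job_E:*/12}
Op 5: register job_F */19 -> active={job_E:*/12, job_F:*/19}
Op 6: register job_E */18 -> active={job_E:*/18, job_F:*/19}
Op 7: register job_A */4 -> active={job_A:*/4, job_E:*/18, job_F:*/19}
Op 8: register job_C */16 -> active={job_A:*/4, job_C:*/16, job_E:*/18, job_F:*/19}
Op 9: register job_B */10 -> active={job_A:*/4, job_B:*/10, job_C:*/16, job_E:*/18, job_F:*/19}
Op 10: register job_A */7 -> active={job_A:*/7, job_B:*/10, job_C:*/16, job_E:*/18, job_F:*/19}
  job_A: interval 7, next fire after T=107 is 112
  job_B: interval 10, next fire after T=107 is 110
  job_C: interval 16, next fire after T=107 is 112
  job_E: interval 18, next fire after T=107 is 108
  job_F: interval 19, next fire after T=107 is 114
Earliest = 108, winner (lex tiebreak) = job_E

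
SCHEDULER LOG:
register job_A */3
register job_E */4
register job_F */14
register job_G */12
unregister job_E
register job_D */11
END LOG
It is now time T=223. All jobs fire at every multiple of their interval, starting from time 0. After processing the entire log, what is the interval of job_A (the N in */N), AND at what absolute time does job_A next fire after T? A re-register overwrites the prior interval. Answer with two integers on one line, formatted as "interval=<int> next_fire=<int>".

Answer: interval=3 next_fire=225

Derivation:
Op 1: register job_A */3 -> active={job_A:*/3}
Op 2: register job_E */4 -> active={job_A:*/3, job_E:*/4}
Op 3: register job_F */14 -> active={job_A:*/3, job_E:*/4, job_F:*/14}
Op 4: register job_G */12 -> active={job_A:*/3, job_E:*/4, job_F:*/14, job_G:*/12}
Op 5: unregister job_E -> active={job_A:*/3, job_F:*/14, job_G:*/12}
Op 6: register job_D */11 -> active={job_A:*/3, job_D:*/11, job_F:*/14, job_G:*/12}
Final interval of job_A = 3
Next fire of job_A after T=223: (223//3+1)*3 = 225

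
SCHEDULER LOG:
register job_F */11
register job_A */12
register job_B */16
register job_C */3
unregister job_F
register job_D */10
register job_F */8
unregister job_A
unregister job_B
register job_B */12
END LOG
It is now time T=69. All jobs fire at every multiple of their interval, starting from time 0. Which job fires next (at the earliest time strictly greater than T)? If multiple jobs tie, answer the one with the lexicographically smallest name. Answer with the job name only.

Answer: job_D

Derivation:
Op 1: register job_F */11 -> active={job_F:*/11}
Op 2: register job_A */12 -> active={job_A:*/12, job_F:*/11}
Op 3: register job_B */16 -> active={job_A:*/12, job_B:*/16, job_F:*/11}
Op 4: register job_C */3 -> active={job_A:*/12, job_B:*/16, job_C:*/3, job_F:*/11}
Op 5: unregister job_F -> active={job_A:*/12, job_B:*/16, job_C:*/3}
Op 6: register job_D */10 -> active={job_A:*/12, job_B:*/16, job_C:*/3, job_D:*/10}
Op 7: register job_F */8 -> active={job_A:*/12, job_B:*/16, job_C:*/3, job_D:*/10, job_F:*/8}
Op 8: unregister job_A -> active={job_B:*/16, job_C:*/3, job_D:*/10, job_F:*/8}
Op 9: unregister job_B -> active={job_C:*/3, job_D:*/10, job_F:*/8}
Op 10: register job_B */12 -> active={job_B:*/12, job_C:*/3, job_D:*/10, job_F:*/8}
  job_B: interval 12, next fire after T=69 is 72
  job_C: interval 3, next fire after T=69 is 72
  job_D: interval 10, next fire after T=69 is 70
  job_F: interval 8, next fire after T=69 is 72
Earliest = 70, winner (lex tiebreak) = job_D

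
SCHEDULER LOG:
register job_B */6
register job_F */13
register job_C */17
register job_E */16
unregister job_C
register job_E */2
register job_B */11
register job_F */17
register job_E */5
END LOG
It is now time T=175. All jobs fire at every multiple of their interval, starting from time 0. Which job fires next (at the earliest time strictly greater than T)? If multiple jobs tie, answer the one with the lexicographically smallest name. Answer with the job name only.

Op 1: register job_B */6 -> active={job_B:*/6}
Op 2: register job_F */13 -> active={job_B:*/6, job_F:*/13}
Op 3: register job_C */17 -> active={job_B:*/6, job_C:*/17, job_F:*/13}
Op 4: register job_E */16 -> active={job_B:*/6, job_C:*/17, job_E:*/16, job_F:*/13}
Op 5: unregister job_C -> active={job_B:*/6, job_E:*/16, job_F:*/13}
Op 6: register job_E */2 -> active={job_B:*/6, job_E:*/2, job_F:*/13}
Op 7: register job_B */11 -> active={job_B:*/11, job_E:*/2, job_F:*/13}
Op 8: register job_F */17 -> active={job_B:*/11, job_E:*/2, job_F:*/17}
Op 9: register job_E */5 -> active={job_B:*/11, job_E:*/5, job_F:*/17}
  job_B: interval 11, next fire after T=175 is 176
  job_E: interval 5, next fire after T=175 is 180
  job_F: interval 17, next fire after T=175 is 187
Earliest = 176, winner (lex tiebreak) = job_B

Answer: job_B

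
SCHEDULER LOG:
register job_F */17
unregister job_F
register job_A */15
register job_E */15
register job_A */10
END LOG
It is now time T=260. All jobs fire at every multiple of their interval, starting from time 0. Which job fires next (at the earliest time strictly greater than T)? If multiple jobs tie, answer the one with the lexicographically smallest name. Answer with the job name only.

Op 1: register job_F */17 -> active={job_F:*/17}
Op 2: unregister job_F -> active={}
Op 3: register job_A */15 -> active={job_A:*/15}
Op 4: register job_E */15 -> active={job_A:*/15, job_E:*/15}
Op 5: register job_A */10 -> active={job_A:*/10, job_E:*/15}
  job_A: interval 10, next fire after T=260 is 270
  job_E: interval 15, next fire after T=260 is 270
Earliest = 270, winner (lex tiebreak) = job_A

Answer: job_A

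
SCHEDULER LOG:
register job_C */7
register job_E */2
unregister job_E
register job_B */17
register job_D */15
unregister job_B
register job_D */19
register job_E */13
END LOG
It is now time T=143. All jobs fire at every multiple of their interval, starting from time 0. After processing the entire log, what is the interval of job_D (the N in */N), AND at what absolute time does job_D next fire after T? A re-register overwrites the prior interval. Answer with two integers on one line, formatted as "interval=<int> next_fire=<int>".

Op 1: register job_C */7 -> active={job_C:*/7}
Op 2: register job_E */2 -> active={job_C:*/7, job_E:*/2}
Op 3: unregister job_E -> active={job_C:*/7}
Op 4: register job_B */17 -> active={job_B:*/17, job_C:*/7}
Op 5: register job_D */15 -> active={job_B:*/17, job_C:*/7, job_D:*/15}
Op 6: unregister job_B -> active={job_C:*/7, job_D:*/15}
Op 7: register job_D */19 -> active={job_C:*/7, job_D:*/19}
Op 8: register job_E */13 -> active={job_C:*/7, job_D:*/19, job_E:*/13}
Final interval of job_D = 19
Next fire of job_D after T=143: (143//19+1)*19 = 152

Answer: interval=19 next_fire=152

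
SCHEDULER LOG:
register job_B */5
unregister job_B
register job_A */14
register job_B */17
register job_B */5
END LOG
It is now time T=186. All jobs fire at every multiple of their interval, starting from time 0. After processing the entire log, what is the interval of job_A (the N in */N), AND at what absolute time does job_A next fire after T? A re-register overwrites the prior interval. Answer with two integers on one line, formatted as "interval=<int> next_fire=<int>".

Answer: interval=14 next_fire=196

Derivation:
Op 1: register job_B */5 -> active={job_B:*/5}
Op 2: unregister job_B -> active={}
Op 3: register job_A */14 -> active={job_A:*/14}
Op 4: register job_B */17 -> active={job_A:*/14, job_B:*/17}
Op 5: register job_B */5 -> active={job_A:*/14, job_B:*/5}
Final interval of job_A = 14
Next fire of job_A after T=186: (186//14+1)*14 = 196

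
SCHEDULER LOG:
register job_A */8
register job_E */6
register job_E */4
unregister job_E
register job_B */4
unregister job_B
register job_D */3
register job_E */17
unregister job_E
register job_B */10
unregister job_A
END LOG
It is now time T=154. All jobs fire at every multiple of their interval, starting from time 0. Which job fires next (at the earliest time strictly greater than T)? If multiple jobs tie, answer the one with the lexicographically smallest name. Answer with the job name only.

Op 1: register job_A */8 -> active={job_A:*/8}
Op 2: register job_E */6 -> active={job_A:*/8, job_E:*/6}
Op 3: register job_E */4 -> active={job_A:*/8, job_E:*/4}
Op 4: unregister job_E -> active={job_A:*/8}
Op 5: register job_B */4 -> active={job_A:*/8, job_B:*/4}
Op 6: unregister job_B -> active={job_A:*/8}
Op 7: register job_D */3 -> active={job_A:*/8, job_D:*/3}
Op 8: register job_E */17 -> active={job_A:*/8, job_D:*/3, job_E:*/17}
Op 9: unregister job_E -> active={job_A:*/8, job_D:*/3}
Op 10: register job_B */10 -> active={job_A:*/8, job_B:*/10, job_D:*/3}
Op 11: unregister job_A -> active={job_B:*/10, job_D:*/3}
  job_B: interval 10, next fire after T=154 is 160
  job_D: interval 3, next fire after T=154 is 156
Earliest = 156, winner (lex tiebreak) = job_D

Answer: job_D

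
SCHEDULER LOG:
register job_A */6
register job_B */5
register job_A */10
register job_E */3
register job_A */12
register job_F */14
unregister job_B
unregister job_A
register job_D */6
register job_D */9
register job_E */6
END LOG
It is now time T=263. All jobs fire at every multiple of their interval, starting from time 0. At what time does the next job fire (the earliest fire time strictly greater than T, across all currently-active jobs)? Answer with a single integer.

Op 1: register job_A */6 -> active={job_A:*/6}
Op 2: register job_B */5 -> active={job_A:*/6, job_B:*/5}
Op 3: register job_A */10 -> active={job_A:*/10, job_B:*/5}
Op 4: register job_E */3 -> active={job_A:*/10, job_B:*/5, job_E:*/3}
Op 5: register job_A */12 -> active={job_A:*/12, job_B:*/5, job_E:*/3}
Op 6: register job_F */14 -> active={job_A:*/12, job_B:*/5, job_E:*/3, job_F:*/14}
Op 7: unregister job_B -> active={job_A:*/12, job_E:*/3, job_F:*/14}
Op 8: unregister job_A -> active={job_E:*/3, job_F:*/14}
Op 9: register job_D */6 -> active={job_D:*/6, job_E:*/3, job_F:*/14}
Op 10: register job_D */9 -> active={job_D:*/9, job_E:*/3, job_F:*/14}
Op 11: register job_E */6 -> active={job_D:*/9, job_E:*/6, job_F:*/14}
  job_D: interval 9, next fire after T=263 is 270
  job_E: interval 6, next fire after T=263 is 264
  job_F: interval 14, next fire after T=263 is 266
Earliest fire time = 264 (job job_E)

Answer: 264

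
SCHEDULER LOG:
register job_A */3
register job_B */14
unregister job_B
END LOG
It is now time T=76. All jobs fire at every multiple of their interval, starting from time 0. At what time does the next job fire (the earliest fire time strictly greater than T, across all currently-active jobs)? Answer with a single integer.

Op 1: register job_A */3 -> active={job_A:*/3}
Op 2: register job_B */14 -> active={job_A:*/3, job_B:*/14}
Op 3: unregister job_B -> active={job_A:*/3}
  job_A: interval 3, next fire after T=76 is 78
Earliest fire time = 78 (job job_A)

Answer: 78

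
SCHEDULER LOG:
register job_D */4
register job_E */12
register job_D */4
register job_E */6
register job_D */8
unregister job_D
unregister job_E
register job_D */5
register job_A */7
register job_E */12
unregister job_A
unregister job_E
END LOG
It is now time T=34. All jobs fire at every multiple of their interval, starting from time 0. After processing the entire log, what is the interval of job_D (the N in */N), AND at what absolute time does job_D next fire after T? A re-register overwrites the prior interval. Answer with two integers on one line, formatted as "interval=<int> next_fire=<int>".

Op 1: register job_D */4 -> active={job_D:*/4}
Op 2: register job_E */12 -> active={job_D:*/4, job_E:*/12}
Op 3: register job_D */4 -> active={job_D:*/4, job_E:*/12}
Op 4: register job_E */6 -> active={job_D:*/4, job_E:*/6}
Op 5: register job_D */8 -> active={job_D:*/8, job_E:*/6}
Op 6: unregister job_D -> active={job_E:*/6}
Op 7: unregister job_E -> active={}
Op 8: register job_D */5 -> active={job_D:*/5}
Op 9: register job_A */7 -> active={job_A:*/7, job_D:*/5}
Op 10: register job_E */12 -> active={job_A:*/7, job_D:*/5, job_E:*/12}
Op 11: unregister job_A -> active={job_D:*/5, job_E:*/12}
Op 12: unregister job_E -> active={job_D:*/5}
Final interval of job_D = 5
Next fire of job_D after T=34: (34//5+1)*5 = 35

Answer: interval=5 next_fire=35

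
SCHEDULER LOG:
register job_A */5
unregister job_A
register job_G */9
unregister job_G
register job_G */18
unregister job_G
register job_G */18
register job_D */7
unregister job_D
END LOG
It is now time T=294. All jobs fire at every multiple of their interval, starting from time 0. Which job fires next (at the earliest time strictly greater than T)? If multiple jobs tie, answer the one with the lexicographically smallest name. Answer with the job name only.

Op 1: register job_A */5 -> active={job_A:*/5}
Op 2: unregister job_A -> active={}
Op 3: register job_G */9 -> active={job_G:*/9}
Op 4: unregister job_G -> active={}
Op 5: register job_G */18 -> active={job_G:*/18}
Op 6: unregister job_G -> active={}
Op 7: register job_G */18 -> active={job_G:*/18}
Op 8: register job_D */7 -> active={job_D:*/7, job_G:*/18}
Op 9: unregister job_D -> active={job_G:*/18}
  job_G: interval 18, next fire after T=294 is 306
Earliest = 306, winner (lex tiebreak) = job_G

Answer: job_G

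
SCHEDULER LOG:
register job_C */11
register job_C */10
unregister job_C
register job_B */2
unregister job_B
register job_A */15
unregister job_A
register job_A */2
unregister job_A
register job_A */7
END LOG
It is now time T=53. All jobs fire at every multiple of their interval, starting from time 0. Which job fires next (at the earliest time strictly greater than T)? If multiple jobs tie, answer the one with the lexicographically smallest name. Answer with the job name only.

Op 1: register job_C */11 -> active={job_C:*/11}
Op 2: register job_C */10 -> active={job_C:*/10}
Op 3: unregister job_C -> active={}
Op 4: register job_B */2 -> active={job_B:*/2}
Op 5: unregister job_B -> active={}
Op 6: register job_A */15 -> active={job_A:*/15}
Op 7: unregister job_A -> active={}
Op 8: register job_A */2 -> active={job_A:*/2}
Op 9: unregister job_A -> active={}
Op 10: register job_A */7 -> active={job_A:*/7}
  job_A: interval 7, next fire after T=53 is 56
Earliest = 56, winner (lex tiebreak) = job_A

Answer: job_A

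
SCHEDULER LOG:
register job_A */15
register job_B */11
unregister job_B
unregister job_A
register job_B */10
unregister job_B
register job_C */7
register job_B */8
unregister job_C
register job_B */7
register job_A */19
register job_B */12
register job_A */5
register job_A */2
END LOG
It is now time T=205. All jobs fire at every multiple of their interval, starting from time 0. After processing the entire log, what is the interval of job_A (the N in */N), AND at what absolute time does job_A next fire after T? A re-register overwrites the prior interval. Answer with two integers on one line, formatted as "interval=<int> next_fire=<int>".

Answer: interval=2 next_fire=206

Derivation:
Op 1: register job_A */15 -> active={job_A:*/15}
Op 2: register job_B */11 -> active={job_A:*/15, job_B:*/11}
Op 3: unregister job_B -> active={job_A:*/15}
Op 4: unregister job_A -> active={}
Op 5: register job_B */10 -> active={job_B:*/10}
Op 6: unregister job_B -> active={}
Op 7: register job_C */7 -> active={job_C:*/7}
Op 8: register job_B */8 -> active={job_B:*/8, job_C:*/7}
Op 9: unregister job_C -> active={job_B:*/8}
Op 10: register job_B */7 -> active={job_B:*/7}
Op 11: register job_A */19 -> active={job_A:*/19, job_B:*/7}
Op 12: register job_B */12 -> active={job_A:*/19, job_B:*/12}
Op 13: register job_A */5 -> active={job_A:*/5, job_B:*/12}
Op 14: register job_A */2 -> active={job_A:*/2, job_B:*/12}
Final interval of job_A = 2
Next fire of job_A after T=205: (205//2+1)*2 = 206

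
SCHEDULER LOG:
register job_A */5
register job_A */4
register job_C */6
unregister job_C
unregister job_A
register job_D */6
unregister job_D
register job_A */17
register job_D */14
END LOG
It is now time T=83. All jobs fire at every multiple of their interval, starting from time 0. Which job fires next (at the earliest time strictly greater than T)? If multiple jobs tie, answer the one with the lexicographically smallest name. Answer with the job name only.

Answer: job_D

Derivation:
Op 1: register job_A */5 -> active={job_A:*/5}
Op 2: register job_A */4 -> active={job_A:*/4}
Op 3: register job_C */6 -> active={job_A:*/4, job_C:*/6}
Op 4: unregister job_C -> active={job_A:*/4}
Op 5: unregister job_A -> active={}
Op 6: register job_D */6 -> active={job_D:*/6}
Op 7: unregister job_D -> active={}
Op 8: register job_A */17 -> active={job_A:*/17}
Op 9: register job_D */14 -> active={job_A:*/17, job_D:*/14}
  job_A: interval 17, next fire after T=83 is 85
  job_D: interval 14, next fire after T=83 is 84
Earliest = 84, winner (lex tiebreak) = job_D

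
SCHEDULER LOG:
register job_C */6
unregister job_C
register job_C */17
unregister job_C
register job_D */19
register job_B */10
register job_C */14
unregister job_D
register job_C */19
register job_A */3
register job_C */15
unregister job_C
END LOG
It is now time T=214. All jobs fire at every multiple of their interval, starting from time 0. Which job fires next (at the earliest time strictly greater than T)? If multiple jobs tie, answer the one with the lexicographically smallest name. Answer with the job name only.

Op 1: register job_C */6 -> active={job_C:*/6}
Op 2: unregister job_C -> active={}
Op 3: register job_C */17 -> active={job_C:*/17}
Op 4: unregister job_C -> active={}
Op 5: register job_D */19 -> active={job_D:*/19}
Op 6: register job_B */10 -> active={job_B:*/10, job_D:*/19}
Op 7: register job_C */14 -> active={job_B:*/10, job_C:*/14, job_D:*/19}
Op 8: unregister job_D -> active={job_B:*/10, job_C:*/14}
Op 9: register job_C */19 -> active={job_B:*/10, job_C:*/19}
Op 10: register job_A */3 -> active={job_A:*/3, job_B:*/10, job_C:*/19}
Op 11: register job_C */15 -> active={job_A:*/3, job_B:*/10, job_C:*/15}
Op 12: unregister job_C -> active={job_A:*/3, job_B:*/10}
  job_A: interval 3, next fire after T=214 is 216
  job_B: interval 10, next fire after T=214 is 220
Earliest = 216, winner (lex tiebreak) = job_A

Answer: job_A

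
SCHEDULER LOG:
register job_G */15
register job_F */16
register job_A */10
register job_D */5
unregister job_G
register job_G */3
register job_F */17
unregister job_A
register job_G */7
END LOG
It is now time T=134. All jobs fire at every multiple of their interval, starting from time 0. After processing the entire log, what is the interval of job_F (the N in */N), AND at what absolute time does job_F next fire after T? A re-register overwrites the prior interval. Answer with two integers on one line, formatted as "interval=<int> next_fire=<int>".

Answer: interval=17 next_fire=136

Derivation:
Op 1: register job_G */15 -> active={job_G:*/15}
Op 2: register job_F */16 -> active={job_F:*/16, job_G:*/15}
Op 3: register job_A */10 -> active={job_A:*/10, job_F:*/16, job_G:*/15}
Op 4: register job_D */5 -> active={job_A:*/10, job_D:*/5, job_F:*/16, job_G:*/15}
Op 5: unregister job_G -> active={job_A:*/10, job_D:*/5, job_F:*/16}
Op 6: register job_G */3 -> active={job_A:*/10, job_D:*/5, job_F:*/16, job_G:*/3}
Op 7: register job_F */17 -> active={job_A:*/10, job_D:*/5, job_F:*/17, job_G:*/3}
Op 8: unregister job_A -> active={job_D:*/5, job_F:*/17, job_G:*/3}
Op 9: register job_G */7 -> active={job_D:*/5, job_F:*/17, job_G:*/7}
Final interval of job_F = 17
Next fire of job_F after T=134: (134//17+1)*17 = 136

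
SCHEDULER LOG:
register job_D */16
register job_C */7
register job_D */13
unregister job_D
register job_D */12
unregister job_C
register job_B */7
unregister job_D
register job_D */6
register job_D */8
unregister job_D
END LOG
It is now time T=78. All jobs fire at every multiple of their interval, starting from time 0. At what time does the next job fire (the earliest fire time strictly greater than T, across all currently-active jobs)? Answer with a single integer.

Op 1: register job_D */16 -> active={job_D:*/16}
Op 2: register job_C */7 -> active={job_C:*/7, job_D:*/16}
Op 3: register job_D */13 -> active={job_C:*/7, job_D:*/13}
Op 4: unregister job_D -> active={job_C:*/7}
Op 5: register job_D */12 -> active={job_C:*/7, job_D:*/12}
Op 6: unregister job_C -> active={job_D:*/12}
Op 7: register job_B */7 -> active={job_B:*/7, job_D:*/12}
Op 8: unregister job_D -> active={job_B:*/7}
Op 9: register job_D */6 -> active={job_B:*/7, job_D:*/6}
Op 10: register job_D */8 -> active={job_B:*/7, job_D:*/8}
Op 11: unregister job_D -> active={job_B:*/7}
  job_B: interval 7, next fire after T=78 is 84
Earliest fire time = 84 (job job_B)

Answer: 84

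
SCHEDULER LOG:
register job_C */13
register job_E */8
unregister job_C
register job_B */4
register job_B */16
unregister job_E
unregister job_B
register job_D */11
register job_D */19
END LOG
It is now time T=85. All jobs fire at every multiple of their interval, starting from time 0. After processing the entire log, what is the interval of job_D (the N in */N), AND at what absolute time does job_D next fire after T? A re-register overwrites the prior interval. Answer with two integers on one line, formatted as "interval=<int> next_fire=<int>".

Op 1: register job_C */13 -> active={job_C:*/13}
Op 2: register job_E */8 -> active={job_C:*/13, job_E:*/8}
Op 3: unregister job_C -> active={job_E:*/8}
Op 4: register job_B */4 -> active={job_B:*/4, job_E:*/8}
Op 5: register job_B */16 -> active={job_B:*/16, job_E:*/8}
Op 6: unregister job_E -> active={job_B:*/16}
Op 7: unregister job_B -> active={}
Op 8: register job_D */11 -> active={job_D:*/11}
Op 9: register job_D */19 -> active={job_D:*/19}
Final interval of job_D = 19
Next fire of job_D after T=85: (85//19+1)*19 = 95

Answer: interval=19 next_fire=95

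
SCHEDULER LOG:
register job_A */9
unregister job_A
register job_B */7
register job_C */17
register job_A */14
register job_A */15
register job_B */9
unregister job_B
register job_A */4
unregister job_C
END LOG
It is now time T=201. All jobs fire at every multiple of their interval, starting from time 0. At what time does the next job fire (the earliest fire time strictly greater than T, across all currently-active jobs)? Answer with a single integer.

Op 1: register job_A */9 -> active={job_A:*/9}
Op 2: unregister job_A -> active={}
Op 3: register job_B */7 -> active={job_B:*/7}
Op 4: register job_C */17 -> active={job_B:*/7, job_C:*/17}
Op 5: register job_A */14 -> active={job_A:*/14, job_B:*/7, job_C:*/17}
Op 6: register job_A */15 -> active={job_A:*/15, job_B:*/7, job_C:*/17}
Op 7: register job_B */9 -> active={job_A:*/15, job_B:*/9, job_C:*/17}
Op 8: unregister job_B -> active={job_A:*/15, job_C:*/17}
Op 9: register job_A */4 -> active={job_A:*/4, job_C:*/17}
Op 10: unregister job_C -> active={job_A:*/4}
  job_A: interval 4, next fire after T=201 is 204
Earliest fire time = 204 (job job_A)

Answer: 204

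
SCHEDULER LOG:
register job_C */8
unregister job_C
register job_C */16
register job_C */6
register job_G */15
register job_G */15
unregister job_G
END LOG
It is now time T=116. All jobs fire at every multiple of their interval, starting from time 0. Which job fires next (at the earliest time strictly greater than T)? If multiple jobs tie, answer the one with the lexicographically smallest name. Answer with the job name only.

Op 1: register job_C */8 -> active={job_C:*/8}
Op 2: unregister job_C -> active={}
Op 3: register job_C */16 -> active={job_C:*/16}
Op 4: register job_C */6 -> active={job_C:*/6}
Op 5: register job_G */15 -> active={job_C:*/6, job_G:*/15}
Op 6: register job_G */15 -> active={job_C:*/6, job_G:*/15}
Op 7: unregister job_G -> active={job_C:*/6}
  job_C: interval 6, next fire after T=116 is 120
Earliest = 120, winner (lex tiebreak) = job_C

Answer: job_C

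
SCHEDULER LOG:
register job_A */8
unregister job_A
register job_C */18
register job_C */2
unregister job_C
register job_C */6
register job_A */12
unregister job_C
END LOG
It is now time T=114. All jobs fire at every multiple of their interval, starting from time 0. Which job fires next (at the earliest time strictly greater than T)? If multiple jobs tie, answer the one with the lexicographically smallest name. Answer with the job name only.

Answer: job_A

Derivation:
Op 1: register job_A */8 -> active={job_A:*/8}
Op 2: unregister job_A -> active={}
Op 3: register job_C */18 -> active={job_C:*/18}
Op 4: register job_C */2 -> active={job_C:*/2}
Op 5: unregister job_C -> active={}
Op 6: register job_C */6 -> active={job_C:*/6}
Op 7: register job_A */12 -> active={job_A:*/12, job_C:*/6}
Op 8: unregister job_C -> active={job_A:*/12}
  job_A: interval 12, next fire after T=114 is 120
Earliest = 120, winner (lex tiebreak) = job_A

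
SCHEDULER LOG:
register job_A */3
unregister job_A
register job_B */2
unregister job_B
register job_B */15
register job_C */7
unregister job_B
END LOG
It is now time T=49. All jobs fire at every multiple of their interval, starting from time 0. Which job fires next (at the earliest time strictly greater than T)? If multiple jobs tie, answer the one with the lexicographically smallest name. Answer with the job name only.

Answer: job_C

Derivation:
Op 1: register job_A */3 -> active={job_A:*/3}
Op 2: unregister job_A -> active={}
Op 3: register job_B */2 -> active={job_B:*/2}
Op 4: unregister job_B -> active={}
Op 5: register job_B */15 -> active={job_B:*/15}
Op 6: register job_C */7 -> active={job_B:*/15, job_C:*/7}
Op 7: unregister job_B -> active={job_C:*/7}
  job_C: interval 7, next fire after T=49 is 56
Earliest = 56, winner (lex tiebreak) = job_C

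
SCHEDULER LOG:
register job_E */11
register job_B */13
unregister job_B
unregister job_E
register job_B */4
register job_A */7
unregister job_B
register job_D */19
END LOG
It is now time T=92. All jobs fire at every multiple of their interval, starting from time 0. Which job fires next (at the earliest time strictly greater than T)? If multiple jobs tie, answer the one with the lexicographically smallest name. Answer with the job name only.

Op 1: register job_E */11 -> active={job_E:*/11}
Op 2: register job_B */13 -> active={job_B:*/13, job_E:*/11}
Op 3: unregister job_B -> active={job_E:*/11}
Op 4: unregister job_E -> active={}
Op 5: register job_B */4 -> active={job_B:*/4}
Op 6: register job_A */7 -> active={job_A:*/7, job_B:*/4}
Op 7: unregister job_B -> active={job_A:*/7}
Op 8: register job_D */19 -> active={job_A:*/7, job_D:*/19}
  job_A: interval 7, next fire after T=92 is 98
  job_D: interval 19, next fire after T=92 is 95
Earliest = 95, winner (lex tiebreak) = job_D

Answer: job_D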